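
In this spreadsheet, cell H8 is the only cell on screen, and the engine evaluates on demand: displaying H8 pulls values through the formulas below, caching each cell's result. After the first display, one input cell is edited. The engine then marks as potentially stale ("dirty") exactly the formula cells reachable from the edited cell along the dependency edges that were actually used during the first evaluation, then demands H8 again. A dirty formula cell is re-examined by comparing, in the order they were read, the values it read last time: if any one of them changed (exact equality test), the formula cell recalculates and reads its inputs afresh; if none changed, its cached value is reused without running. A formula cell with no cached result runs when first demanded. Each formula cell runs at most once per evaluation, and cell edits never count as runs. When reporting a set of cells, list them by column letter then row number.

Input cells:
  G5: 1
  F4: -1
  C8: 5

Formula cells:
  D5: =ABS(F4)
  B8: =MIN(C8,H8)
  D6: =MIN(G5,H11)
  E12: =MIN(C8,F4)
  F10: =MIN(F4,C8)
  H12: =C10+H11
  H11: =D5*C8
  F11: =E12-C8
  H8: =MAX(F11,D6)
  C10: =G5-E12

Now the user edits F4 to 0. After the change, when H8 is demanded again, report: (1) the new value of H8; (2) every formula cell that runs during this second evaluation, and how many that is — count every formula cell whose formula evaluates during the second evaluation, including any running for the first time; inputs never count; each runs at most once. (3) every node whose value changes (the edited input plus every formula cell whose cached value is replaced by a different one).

Initial pass — values computed on the first demand:
  D5 = ABS(-1) = 1
  E12 = MIN(5, -1) = -1
  F11 = -1 - 5 = -6
  H11 = 1 * 5 = 5
  D6 = MIN(1, 5) = 1
  H8 = MAX(-6, 1) = 1

Second demand — change propagation:
  D5: re-runs because F4 -1->0; new result 0.
  E12: re-runs because F4 -1->0; new result 0.
  F11: re-runs because E12 -1->0; new result -5.
  H11: re-runs because D5 1->0; new result 0.
  D6: re-runs because H11 5->0; new result 0.
  H8: re-runs because F11 -6->-5; D6 1->0; new result 0.

H8 now evaluates to 0.
Run set: D5, D6, E12, F11, H8, H11 (6 run).
Changed values: D5, D6, E12, F4, F11, H8, H11.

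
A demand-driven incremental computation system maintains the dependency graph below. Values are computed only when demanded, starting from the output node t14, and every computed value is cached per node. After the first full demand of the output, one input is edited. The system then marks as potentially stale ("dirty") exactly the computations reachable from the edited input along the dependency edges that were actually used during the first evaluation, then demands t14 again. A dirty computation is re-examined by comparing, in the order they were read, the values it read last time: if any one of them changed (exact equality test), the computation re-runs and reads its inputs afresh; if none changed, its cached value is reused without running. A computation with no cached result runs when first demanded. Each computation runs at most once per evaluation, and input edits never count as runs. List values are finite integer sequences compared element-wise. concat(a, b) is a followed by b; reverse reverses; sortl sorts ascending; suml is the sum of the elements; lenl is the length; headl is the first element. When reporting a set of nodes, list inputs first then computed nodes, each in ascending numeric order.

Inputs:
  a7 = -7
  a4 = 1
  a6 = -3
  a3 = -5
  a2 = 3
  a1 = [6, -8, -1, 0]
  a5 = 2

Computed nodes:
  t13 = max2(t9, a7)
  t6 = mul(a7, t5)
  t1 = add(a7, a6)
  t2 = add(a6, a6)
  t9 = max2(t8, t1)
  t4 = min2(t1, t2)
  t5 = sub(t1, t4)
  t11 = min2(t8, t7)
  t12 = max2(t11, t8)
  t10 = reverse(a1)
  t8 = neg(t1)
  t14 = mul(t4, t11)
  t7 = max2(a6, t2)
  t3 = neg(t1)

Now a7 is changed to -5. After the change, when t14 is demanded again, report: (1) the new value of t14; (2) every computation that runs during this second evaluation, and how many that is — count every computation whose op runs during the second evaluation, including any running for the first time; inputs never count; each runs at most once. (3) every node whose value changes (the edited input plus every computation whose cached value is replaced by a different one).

New value of t14: 24.
Computations that run: t1, t4, t8, t11, t14 — 5 in total.
Values that change: a7, t1, t4, t8, t14.

First evaluation (everything demanded from the output):
  t1 = add(-7, -3) = -10
  t2 = add(-3, -3) = -6
  t4 = min2(-10, -6) = -10
  t7 = max2(-3, -6) = -3
  t8 = neg(-10) = 10
  t11 = min2(10, -3) = -3
  t14 = mul(-10, -3) = 30

Propagation after the edit:
  t1: runs — a7 -7->-5; result -8.
  t4: runs — t1 -10->-8; result -8.
  t8: runs — t1 -10->-8; result 8.
  t11: runs — t8 10->8; result -3 (same value as before).
  t14: runs — t4 -10->-8; result 24.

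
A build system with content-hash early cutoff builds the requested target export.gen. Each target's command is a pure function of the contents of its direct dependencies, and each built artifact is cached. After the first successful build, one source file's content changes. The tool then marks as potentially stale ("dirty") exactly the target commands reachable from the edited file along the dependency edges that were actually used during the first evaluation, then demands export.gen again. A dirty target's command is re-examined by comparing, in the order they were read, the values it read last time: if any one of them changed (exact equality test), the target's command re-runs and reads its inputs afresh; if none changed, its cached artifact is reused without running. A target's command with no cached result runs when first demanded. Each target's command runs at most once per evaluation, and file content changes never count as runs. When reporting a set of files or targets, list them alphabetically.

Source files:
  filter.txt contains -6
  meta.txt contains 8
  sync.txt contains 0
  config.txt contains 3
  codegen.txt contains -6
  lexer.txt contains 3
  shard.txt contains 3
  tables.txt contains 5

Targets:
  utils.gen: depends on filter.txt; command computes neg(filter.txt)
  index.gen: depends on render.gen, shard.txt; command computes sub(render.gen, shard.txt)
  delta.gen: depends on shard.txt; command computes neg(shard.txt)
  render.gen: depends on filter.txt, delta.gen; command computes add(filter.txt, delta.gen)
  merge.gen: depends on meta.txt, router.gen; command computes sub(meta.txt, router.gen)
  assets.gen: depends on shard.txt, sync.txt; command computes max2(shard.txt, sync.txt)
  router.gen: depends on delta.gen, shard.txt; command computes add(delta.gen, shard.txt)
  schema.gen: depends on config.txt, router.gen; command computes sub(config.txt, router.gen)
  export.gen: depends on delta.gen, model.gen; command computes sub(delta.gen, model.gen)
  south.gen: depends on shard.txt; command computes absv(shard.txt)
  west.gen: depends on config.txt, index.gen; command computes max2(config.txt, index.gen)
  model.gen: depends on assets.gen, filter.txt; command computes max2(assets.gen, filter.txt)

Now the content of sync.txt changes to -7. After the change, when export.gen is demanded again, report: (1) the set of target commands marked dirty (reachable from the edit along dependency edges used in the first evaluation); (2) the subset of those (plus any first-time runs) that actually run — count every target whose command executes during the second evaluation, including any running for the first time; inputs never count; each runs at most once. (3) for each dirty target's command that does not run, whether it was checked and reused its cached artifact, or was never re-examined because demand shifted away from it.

Marked dirty: assets.gen, export.gen, model.gen.
Target commands that run: assets.gen — 1 in total.
Checked but reused from cache: export.gen, model.gen.
Key observation: the change is absorbed at assets.gen — it re-runs but produces the same value, and the output's value is unchanged.

First evaluation (everything demanded from the output):
  assets.gen = max2(3, 0) = 3
  delta.gen = neg(3) = -3
  model.gen = max2(3, -6) = 3
  export.gen = sub(-3, 3) = -6

Propagation after the edit:
  assets.gen: runs — sync.txt 0->-7; result 3 (same value as before).
  model.gen: checked — values it read are unchanged (assets.gen unchanged, filter.txt unchanged); reused cached 3 without running.
  export.gen: checked — values it read are unchanged (delta.gen unchanged, model.gen unchanged); reused cached -6 without running.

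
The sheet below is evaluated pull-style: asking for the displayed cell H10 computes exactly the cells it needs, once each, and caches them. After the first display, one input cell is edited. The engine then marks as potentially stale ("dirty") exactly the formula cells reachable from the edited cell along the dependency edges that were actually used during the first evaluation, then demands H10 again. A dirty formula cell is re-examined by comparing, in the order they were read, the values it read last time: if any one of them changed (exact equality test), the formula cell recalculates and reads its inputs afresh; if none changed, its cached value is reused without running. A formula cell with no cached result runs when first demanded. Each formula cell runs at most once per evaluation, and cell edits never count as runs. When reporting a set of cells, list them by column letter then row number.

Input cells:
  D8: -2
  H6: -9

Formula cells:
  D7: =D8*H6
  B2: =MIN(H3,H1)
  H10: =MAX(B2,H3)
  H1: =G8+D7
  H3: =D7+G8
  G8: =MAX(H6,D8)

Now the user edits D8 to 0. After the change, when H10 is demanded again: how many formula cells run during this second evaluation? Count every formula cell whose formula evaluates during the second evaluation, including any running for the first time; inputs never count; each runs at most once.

First demand of the output computes:
  D7 = -2 * -9 = 18
  G8 = MAX(-9, -2) = -2
  H1 = -2 + 18 = 16
  H3 = 18 + -2 = 16
  B2 = MIN(16, 16) = 16
  H10 = MAX(16, 16) = 16

After the edit, cleaning proceeds:
  D7: a read changed (D8 -2->0) — executes, giving 0.
  G8: a read changed (D8 -2->0) — executes, giving 0.
  H1: a read changed (G8 -2->0; D7 18->0) — executes, giving 0.
  H3: a read changed (D7 18->0; G8 -2->0) — executes, giving 0.
  B2: a read changed (H3 16->0; H1 16->0) — executes, giving 0.
  H10: a read changed (B2 16->0; H3 16->0) — executes, giving 0.

6 formula cells run: B2, D7, G8, H1, H3, H10.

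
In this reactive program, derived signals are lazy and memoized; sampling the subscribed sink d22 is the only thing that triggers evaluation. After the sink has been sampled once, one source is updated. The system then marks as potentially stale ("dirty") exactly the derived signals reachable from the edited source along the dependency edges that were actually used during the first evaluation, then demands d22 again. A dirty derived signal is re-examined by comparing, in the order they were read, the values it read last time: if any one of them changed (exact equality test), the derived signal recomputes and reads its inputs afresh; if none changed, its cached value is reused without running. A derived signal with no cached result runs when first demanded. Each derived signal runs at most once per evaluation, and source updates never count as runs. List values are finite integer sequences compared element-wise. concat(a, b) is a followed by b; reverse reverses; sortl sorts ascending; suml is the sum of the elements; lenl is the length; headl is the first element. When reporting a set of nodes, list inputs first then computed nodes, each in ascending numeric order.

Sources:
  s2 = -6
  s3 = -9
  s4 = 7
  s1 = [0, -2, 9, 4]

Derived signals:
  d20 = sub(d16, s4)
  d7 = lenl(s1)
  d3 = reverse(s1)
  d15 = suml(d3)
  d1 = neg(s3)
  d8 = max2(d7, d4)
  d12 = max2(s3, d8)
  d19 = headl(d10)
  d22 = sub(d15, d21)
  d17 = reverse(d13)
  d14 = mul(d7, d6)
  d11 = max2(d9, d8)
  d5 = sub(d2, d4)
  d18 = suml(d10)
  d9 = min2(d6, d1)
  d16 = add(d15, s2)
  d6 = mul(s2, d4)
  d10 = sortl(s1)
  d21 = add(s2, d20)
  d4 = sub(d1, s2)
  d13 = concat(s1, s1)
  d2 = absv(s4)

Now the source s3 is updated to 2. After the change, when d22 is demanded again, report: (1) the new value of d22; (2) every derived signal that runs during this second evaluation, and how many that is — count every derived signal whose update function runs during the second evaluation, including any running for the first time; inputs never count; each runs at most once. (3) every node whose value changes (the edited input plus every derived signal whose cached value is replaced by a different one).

Demanding d22 again yields 19.
0 derived signals run: none.
The nodes whose values change: s3.
Note the shortcut — s3 feeds only undemanded nodes, so no recomputation happens.

First demand of the output computes:
  d3 = reverse([0, -2, 9, 4]) = [4, 9, -2, 0]
  d15 = suml([4, 9, -2, 0]) = 11
  d16 = add(11, -6) = 5
  d20 = sub(5, 7) = -2
  d21 = add(-6, -2) = -8
  d22 = sub(11, -8) = 19

After the edit, cleaning proceeds:
  s3 only reaches undemanded nodes; the second demand re-runs nothing.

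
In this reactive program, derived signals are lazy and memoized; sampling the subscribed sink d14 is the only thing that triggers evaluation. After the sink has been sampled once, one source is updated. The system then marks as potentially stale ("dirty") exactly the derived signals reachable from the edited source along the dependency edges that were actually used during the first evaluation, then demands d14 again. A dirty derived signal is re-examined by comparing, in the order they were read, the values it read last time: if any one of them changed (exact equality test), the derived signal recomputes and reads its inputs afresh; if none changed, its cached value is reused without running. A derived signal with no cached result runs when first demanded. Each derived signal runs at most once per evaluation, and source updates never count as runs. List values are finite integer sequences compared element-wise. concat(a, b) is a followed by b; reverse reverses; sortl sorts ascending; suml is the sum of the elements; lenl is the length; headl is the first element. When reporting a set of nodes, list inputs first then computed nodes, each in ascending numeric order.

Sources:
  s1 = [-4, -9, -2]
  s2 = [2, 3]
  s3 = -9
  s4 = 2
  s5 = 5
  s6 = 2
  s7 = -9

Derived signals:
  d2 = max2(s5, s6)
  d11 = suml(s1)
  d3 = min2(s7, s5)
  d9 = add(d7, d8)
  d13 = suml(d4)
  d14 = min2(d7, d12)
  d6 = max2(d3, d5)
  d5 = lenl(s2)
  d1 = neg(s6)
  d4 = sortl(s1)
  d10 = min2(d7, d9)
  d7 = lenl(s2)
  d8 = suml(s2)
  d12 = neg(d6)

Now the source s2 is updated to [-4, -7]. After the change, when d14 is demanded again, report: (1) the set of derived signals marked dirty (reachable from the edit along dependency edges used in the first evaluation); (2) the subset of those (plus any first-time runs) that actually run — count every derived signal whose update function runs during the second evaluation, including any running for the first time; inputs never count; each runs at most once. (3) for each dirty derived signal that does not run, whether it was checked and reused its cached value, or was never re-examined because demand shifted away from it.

First demand of the output computes:
  d3 = min2(-9, 5) = -9
  d5 = lenl([2, 3]) = 2
  d6 = max2(-9, 2) = 2
  d7 = lenl([2, 3]) = 2
  d12 = neg(2) = -2
  d14 = min2(2, -2) = -2

After the edit, cleaning proceeds:
  d5: a read changed (s2 [2, 3]->[-4, -7]) — executes, giving 2 — identical to its old value.
  d6: dirty, but its reads are unchanged (d3 unchanged, d5 unchanged); cached 2 stands.
  d7: a read changed (s2 [2, 3]->[-4, -7]) — executes, giving 2 — identical to its old value.
  d12: dirty, but its reads are unchanged (d6 unchanged); cached -2 stands.
  d14: dirty, but its reads are unchanged (d7 unchanged, d12 unchanged); cached -2 stands.

Note where the cutoff bites: d6 is checked, finds nothing changed, and keeps its cache.

The edit dirties: d5, d6, d7, d12, d14.
2 derived signals run: d5, d7.
Cache hits after checking: d6, d12, d14.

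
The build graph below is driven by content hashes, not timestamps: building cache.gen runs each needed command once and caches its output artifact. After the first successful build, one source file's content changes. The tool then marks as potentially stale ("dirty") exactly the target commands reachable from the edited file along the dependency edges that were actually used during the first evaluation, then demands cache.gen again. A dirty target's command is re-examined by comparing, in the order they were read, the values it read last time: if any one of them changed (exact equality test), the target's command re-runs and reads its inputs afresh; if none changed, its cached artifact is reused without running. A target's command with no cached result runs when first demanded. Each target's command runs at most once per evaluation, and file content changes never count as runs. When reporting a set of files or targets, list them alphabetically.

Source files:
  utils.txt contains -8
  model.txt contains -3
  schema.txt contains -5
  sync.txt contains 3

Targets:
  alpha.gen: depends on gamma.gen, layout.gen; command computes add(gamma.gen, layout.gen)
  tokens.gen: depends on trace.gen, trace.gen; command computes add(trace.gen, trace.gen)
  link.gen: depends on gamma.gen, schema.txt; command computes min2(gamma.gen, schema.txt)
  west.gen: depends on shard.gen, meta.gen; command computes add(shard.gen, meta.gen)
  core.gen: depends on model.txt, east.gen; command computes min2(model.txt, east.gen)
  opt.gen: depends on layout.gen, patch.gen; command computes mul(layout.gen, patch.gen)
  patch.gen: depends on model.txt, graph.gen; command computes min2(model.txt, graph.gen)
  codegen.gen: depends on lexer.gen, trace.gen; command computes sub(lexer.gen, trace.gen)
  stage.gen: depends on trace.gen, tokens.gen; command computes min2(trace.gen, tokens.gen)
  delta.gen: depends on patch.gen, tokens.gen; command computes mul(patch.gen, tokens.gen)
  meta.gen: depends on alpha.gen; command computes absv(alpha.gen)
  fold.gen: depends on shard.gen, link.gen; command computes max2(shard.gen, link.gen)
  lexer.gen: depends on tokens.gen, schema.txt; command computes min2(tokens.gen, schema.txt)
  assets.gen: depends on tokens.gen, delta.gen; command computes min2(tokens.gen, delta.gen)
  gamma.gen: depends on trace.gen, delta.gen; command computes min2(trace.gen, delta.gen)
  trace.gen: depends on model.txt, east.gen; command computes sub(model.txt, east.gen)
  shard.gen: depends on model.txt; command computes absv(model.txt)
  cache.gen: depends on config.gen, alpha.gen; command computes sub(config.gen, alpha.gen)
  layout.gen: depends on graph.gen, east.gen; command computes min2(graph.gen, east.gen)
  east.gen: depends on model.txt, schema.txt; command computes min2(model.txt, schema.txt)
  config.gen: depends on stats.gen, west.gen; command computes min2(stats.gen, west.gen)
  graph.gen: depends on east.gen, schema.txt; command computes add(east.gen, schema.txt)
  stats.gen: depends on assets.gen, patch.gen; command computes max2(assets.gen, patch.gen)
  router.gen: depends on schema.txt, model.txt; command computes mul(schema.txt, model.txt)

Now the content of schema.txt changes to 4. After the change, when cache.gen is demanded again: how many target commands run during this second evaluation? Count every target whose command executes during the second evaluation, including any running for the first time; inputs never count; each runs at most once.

Initial pass — values computed on the first demand:
  east.gen = min2(-3, -5) = -5
  graph.gen = add(-5, -5) = -10
  layout.gen = min2(-10, -5) = -10
  patch.gen = min2(-3, -10) = -10
  shard.gen = absv(-3) = 3
  trace.gen = sub(-3, -5) = 2
  tokens.gen = add(2, 2) = 4
  delta.gen = mul(-10, 4) = -40
  assets.gen = min2(4, -40) = -40
  gamma.gen = min2(2, -40) = -40
  alpha.gen = add(-40, -10) = -50
  meta.gen = absv(-50) = 50
  stats.gen = max2(-40, -10) = -10
  west.gen = add(3, 50) = 53
  config.gen = min2(-10, 53) = -10
  cache.gen = sub(-10, -50) = 40

Second demand — change propagation:
  east.gen: re-runs because schema.txt -5->4; new result -3.
  graph.gen: re-runs because east.gen -5->-3; schema.txt -5->4; new result 1.
  layout.gen: re-runs because graph.gen -10->1; east.gen -5->-3; new result -3.
  patch.gen: re-runs because graph.gen -10->1; new result -3.
  trace.gen: re-runs because east.gen -5->-3; new result 0.
  tokens.gen: re-runs because trace.gen 2->0; trace.gen 2->0; new result 0.
  delta.gen: re-runs because patch.gen -10->-3; tokens.gen 4->0; new result 0.
  assets.gen: re-runs because tokens.gen 4->0; delta.gen -40->0; new result 0.
  gamma.gen: re-runs because trace.gen 2->0; delta.gen -40->0; new result 0.
  alpha.gen: re-runs because gamma.gen -40->0; layout.gen -10->-3; new result -3.
  meta.gen: re-runs because alpha.gen -50->-3; new result 3.
  stats.gen: re-runs because assets.gen -40->0; patch.gen -10->-3; new result 0.
  west.gen: re-runs because meta.gen 50->3; new result 6.
  config.gen: re-runs because stats.gen -10->0; west.gen 53->6; new result 0.
  cache.gen: re-runs because config.gen -10->0; alpha.gen -50->-3; new result 3.

Run set: alpha.gen, assets.gen, cache.gen, config.gen, delta.gen, east.gen, gamma.gen, graph.gen, layout.gen, meta.gen, patch.gen, stats.gen, tokens.gen, trace.gen, west.gen (15 run).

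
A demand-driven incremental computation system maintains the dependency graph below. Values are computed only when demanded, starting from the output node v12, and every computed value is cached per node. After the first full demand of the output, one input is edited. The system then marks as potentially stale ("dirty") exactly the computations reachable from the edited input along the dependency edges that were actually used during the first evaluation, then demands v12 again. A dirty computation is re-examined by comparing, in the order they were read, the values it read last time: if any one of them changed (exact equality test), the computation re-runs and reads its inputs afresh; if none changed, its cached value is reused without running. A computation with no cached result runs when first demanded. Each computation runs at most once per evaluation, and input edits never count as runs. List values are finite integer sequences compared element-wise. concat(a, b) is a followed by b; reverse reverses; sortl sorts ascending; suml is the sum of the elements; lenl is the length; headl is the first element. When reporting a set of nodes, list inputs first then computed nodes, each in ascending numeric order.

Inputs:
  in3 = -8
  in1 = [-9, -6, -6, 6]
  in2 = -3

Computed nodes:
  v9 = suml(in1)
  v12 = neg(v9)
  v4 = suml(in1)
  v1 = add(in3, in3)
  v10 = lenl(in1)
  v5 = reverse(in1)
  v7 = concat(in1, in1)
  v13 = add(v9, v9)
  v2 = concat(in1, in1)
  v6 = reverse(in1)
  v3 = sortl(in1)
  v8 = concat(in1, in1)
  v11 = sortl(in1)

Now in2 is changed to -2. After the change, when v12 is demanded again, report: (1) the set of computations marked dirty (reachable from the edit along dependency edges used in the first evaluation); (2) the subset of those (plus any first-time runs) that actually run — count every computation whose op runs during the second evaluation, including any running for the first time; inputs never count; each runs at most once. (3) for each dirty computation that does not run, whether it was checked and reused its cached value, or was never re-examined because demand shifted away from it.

Marked dirty: none.
Computations that run: none — 0 in total.
Every dirty computation ran.
Key observation: in2 is never demanded by the output, so the edit triggers no recomputation at all.

First evaluation (everything demanded from the output):
  v9 = suml([-9, -6, -6, 6]) = -15
  v12 = neg(-15) = 15

Propagation after the edit:
  in2 feeds no computation that the output demands — nothing is marked dirty and nothing runs.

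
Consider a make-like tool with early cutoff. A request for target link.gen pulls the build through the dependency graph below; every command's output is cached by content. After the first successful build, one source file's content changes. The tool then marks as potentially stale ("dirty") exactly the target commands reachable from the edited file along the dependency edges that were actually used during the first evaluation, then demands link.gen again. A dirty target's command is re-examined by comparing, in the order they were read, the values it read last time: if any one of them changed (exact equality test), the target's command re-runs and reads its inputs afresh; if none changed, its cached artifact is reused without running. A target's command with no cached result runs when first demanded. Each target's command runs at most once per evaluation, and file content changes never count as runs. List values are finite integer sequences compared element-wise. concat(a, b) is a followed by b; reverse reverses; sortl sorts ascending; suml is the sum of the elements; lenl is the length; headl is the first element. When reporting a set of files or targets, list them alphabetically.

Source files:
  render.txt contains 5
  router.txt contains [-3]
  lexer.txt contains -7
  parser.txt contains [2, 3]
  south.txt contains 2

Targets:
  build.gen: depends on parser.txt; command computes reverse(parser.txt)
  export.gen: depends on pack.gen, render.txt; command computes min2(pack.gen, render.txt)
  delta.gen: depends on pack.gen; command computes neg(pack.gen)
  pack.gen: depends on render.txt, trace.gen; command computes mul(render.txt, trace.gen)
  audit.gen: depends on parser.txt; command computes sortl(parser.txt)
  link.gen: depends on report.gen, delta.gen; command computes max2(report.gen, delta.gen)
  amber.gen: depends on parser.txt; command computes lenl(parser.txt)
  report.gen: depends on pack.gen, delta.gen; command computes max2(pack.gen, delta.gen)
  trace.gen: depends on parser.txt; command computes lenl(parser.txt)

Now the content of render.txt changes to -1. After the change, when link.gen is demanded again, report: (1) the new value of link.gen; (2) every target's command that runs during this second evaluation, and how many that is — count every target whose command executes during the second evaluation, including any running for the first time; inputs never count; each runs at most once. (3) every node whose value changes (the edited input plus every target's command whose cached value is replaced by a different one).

Demanding link.gen again yields 2.
4 target commands run: delta.gen, link.gen, pack.gen, report.gen.
The nodes whose values change: delta.gen, link.gen, pack.gen, render.txt, report.gen.

First demand of the output computes:
  trace.gen = lenl([2, 3]) = 2
  pack.gen = mul(5, 2) = 10
  delta.gen = neg(10) = -10
  report.gen = max2(10, -10) = 10
  link.gen = max2(10, -10) = 10

After the edit, cleaning proceeds:
  pack.gen: a read changed (render.txt 5->-1) — executes, giving -2.
  delta.gen: a read changed (pack.gen 10->-2) — executes, giving 2.
  report.gen: a read changed (pack.gen 10->-2; delta.gen -10->2) — executes, giving 2.
  link.gen: a read changed (report.gen 10->2; delta.gen -10->2) — executes, giving 2.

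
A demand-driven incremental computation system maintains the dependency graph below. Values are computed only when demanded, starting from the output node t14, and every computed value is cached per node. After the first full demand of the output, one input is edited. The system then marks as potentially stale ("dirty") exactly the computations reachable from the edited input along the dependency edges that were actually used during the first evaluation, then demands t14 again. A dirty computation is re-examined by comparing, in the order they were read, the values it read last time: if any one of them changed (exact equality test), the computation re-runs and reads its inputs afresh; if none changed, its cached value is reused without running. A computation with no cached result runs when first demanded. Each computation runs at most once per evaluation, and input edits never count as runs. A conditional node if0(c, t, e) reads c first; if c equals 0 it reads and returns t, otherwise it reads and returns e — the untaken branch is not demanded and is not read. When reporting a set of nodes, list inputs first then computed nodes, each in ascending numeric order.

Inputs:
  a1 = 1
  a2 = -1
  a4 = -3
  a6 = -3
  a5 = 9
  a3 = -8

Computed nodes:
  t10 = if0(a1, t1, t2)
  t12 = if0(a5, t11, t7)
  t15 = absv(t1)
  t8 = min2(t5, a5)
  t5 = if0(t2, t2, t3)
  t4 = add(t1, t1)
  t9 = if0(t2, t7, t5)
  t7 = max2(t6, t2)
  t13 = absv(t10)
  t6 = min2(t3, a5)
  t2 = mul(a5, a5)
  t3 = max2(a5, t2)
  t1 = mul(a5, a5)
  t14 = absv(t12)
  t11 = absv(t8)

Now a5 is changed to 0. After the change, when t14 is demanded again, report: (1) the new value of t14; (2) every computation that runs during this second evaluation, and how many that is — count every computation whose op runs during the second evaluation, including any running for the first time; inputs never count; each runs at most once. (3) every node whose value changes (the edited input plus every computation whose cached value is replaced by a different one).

First evaluation (everything demanded from the output):
  t2 = mul(9, 9) = 81
  t3 = max2(9, 81) = 81
  t6 = min2(81, 9) = 9
  t7 = max2(9, 81) = 81
  t12 = if0(a5=9 -> else branch t7) = 81
  t14 = absv(81) = 81

Propagation after the edit:
  t2: runs — a5 9->0; a5 9->0; result 0.
  t3: marked dirty but never re-examined — demand shifted away from it.
  t5: demanded for the first time — runs, produces 0.
  t6: marked dirty but never re-examined — demand shifted away from it.
  t7: marked dirty but never re-examined — demand shifted away from it.
  t8: demanded for the first time — runs, produces 0.
  t11: demanded for the first time — runs, produces 0.
  t12: runs — a5 9->0; result 0.
  t14: runs — t12 81->0; result 0.

Key observation: a condition flipped, so demand moved to the other branch — t3, t6, t7 are never re-examined.

New value of t14: 0.
Computations that run: t2, t5, t8, t11, t12, t14 — 6 in total.
Values that change: a5, t2, t12, t14.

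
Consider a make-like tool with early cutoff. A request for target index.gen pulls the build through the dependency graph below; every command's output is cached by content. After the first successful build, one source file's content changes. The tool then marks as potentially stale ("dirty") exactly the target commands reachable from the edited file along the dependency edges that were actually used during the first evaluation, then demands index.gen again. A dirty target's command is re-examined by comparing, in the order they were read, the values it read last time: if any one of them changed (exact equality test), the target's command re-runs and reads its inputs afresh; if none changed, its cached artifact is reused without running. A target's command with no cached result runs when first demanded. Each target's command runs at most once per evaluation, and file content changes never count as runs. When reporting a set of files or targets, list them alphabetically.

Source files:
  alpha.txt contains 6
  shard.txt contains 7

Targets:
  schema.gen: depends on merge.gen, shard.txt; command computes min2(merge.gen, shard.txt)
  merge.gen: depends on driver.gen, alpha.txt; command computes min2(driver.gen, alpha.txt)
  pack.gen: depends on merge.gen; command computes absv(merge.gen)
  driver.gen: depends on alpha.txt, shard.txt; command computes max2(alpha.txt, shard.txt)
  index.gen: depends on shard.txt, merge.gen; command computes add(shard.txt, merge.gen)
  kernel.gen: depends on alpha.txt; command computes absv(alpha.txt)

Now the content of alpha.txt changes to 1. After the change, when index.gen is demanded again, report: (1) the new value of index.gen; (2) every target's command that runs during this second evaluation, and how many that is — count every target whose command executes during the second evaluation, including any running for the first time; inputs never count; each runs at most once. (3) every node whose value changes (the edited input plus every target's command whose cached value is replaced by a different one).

Demanding index.gen again yields 8.
3 target commands run: driver.gen, index.gen, merge.gen.
The nodes whose values change: alpha.txt, index.gen, merge.gen.

First demand of the output computes:
  driver.gen = max2(6, 7) = 7
  merge.gen = min2(7, 6) = 6
  index.gen = add(7, 6) = 13

After the edit, cleaning proceeds:
  driver.gen: a read changed (alpha.txt 6->1) — executes, giving 7 — identical to its old value.
  merge.gen: a read changed (alpha.txt 6->1) — executes, giving 1.
  index.gen: a read changed (merge.gen 6->1) — executes, giving 8.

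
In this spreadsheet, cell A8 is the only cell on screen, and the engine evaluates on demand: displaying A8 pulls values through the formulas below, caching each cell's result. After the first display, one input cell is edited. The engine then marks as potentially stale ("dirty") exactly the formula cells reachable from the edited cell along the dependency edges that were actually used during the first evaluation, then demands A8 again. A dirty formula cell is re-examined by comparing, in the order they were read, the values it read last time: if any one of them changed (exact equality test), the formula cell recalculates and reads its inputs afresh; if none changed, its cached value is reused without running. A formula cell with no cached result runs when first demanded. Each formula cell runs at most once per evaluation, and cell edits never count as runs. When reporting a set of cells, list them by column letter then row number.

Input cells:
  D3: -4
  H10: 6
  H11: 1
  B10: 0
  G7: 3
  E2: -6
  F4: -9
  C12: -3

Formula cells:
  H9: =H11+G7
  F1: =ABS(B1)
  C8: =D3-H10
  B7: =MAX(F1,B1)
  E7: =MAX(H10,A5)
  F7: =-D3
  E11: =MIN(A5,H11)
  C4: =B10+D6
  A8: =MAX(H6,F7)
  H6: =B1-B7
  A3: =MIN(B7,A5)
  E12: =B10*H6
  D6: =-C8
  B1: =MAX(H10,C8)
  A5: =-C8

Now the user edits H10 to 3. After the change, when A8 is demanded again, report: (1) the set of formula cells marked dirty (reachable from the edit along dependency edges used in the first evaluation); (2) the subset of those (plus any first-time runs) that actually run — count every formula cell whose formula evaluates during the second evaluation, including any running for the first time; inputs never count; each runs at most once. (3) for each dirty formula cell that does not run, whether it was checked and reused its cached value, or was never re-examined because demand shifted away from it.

Initial pass — values computed on the first demand:
  C8 = -4 - 6 = -10
  B1 = MAX(6, -10) = 6
  F1 = ABS(6) = 6
  B7 = MAX(6, 6) = 6
  F7 = -(-4) = 4
  H6 = 6 - 6 = 0
  A8 = MAX(0, 4) = 4

Second demand — change propagation:
  C8: re-runs because H10 6->3; new result -7.
  B1: re-runs because H10 6->3; C8 -10->-7; new result 3.
  F1: re-runs because B1 6->3; new result 3.
  B7: re-runs because F1 6->3; B1 6->3; new result 3.
  H6: re-runs because B1 6->3; B7 6->3; new result 0 (unchanged).
  A8: re-examined; everything it read last time is the same (H6 unchanged, F7 unchanged) — cache 4 kept, no run.

The important point: H6 recomputes to an identical value, and the output ends up unchanged.

Dirty set: A8, B1, B7, C8, F1, H6.
Run set: B1, B7, C8, F1, H6 (5 run).
Re-examined without running (cache reused): A8.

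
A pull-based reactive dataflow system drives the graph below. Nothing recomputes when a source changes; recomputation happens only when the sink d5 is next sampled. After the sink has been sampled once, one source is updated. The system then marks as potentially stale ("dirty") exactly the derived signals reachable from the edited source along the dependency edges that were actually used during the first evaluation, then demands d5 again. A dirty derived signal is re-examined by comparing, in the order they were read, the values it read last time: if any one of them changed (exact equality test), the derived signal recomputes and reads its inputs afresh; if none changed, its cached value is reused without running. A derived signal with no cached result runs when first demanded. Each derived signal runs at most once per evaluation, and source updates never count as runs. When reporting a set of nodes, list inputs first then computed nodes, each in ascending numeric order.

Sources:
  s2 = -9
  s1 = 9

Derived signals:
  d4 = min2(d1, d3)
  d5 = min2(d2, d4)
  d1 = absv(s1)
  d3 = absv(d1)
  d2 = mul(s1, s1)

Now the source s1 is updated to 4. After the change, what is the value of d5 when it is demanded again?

New value of d5: 4.

First evaluation (everything demanded from the output):
  d1 = absv(9) = 9
  d2 = mul(9, 9) = 81
  d3 = absv(9) = 9
  d4 = min2(9, 9) = 9
  d5 = min2(81, 9) = 9

Propagation after the edit:
  d1: runs — s1 9->4; result 4.
  d2: runs — s1 9->4; s1 9->4; result 16.
  d3: runs — d1 9->4; result 4.
  d4: runs — d1 9->4; d3 9->4; result 4.
  d5: runs — d2 81->16; d4 9->4; result 4.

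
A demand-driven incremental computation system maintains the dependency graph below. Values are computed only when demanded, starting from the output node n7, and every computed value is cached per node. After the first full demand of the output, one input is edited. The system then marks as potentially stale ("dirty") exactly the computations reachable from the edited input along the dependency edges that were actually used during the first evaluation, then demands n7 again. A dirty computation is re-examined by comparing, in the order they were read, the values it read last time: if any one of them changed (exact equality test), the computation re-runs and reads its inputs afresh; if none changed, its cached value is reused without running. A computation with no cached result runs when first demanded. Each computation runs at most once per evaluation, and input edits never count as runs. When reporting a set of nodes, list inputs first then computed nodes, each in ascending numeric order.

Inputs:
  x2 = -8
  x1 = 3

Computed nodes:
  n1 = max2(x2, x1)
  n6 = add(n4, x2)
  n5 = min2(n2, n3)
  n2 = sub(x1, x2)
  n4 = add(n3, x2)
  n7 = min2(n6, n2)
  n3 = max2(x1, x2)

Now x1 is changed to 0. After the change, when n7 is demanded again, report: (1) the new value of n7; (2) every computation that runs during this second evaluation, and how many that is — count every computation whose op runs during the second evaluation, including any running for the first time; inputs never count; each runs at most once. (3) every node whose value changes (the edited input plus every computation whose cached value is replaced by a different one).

New value of n7: -16.
Computations that run: n2, n3, n4, n6, n7 — 5 in total.
Values that change: x1, n2, n3, n4, n6, n7.

First evaluation (everything demanded from the output):
  n2 = sub(3, -8) = 11
  n3 = max2(3, -8) = 3
  n4 = add(3, -8) = -5
  n6 = add(-5, -8) = -13
  n7 = min2(-13, 11) = -13

Propagation after the edit:
  n2: runs — x1 3->0; result 8.
  n3: runs — x1 3->0; result 0.
  n4: runs — n3 3->0; result -8.
  n6: runs — n4 -5->-8; result -16.
  n7: runs — n6 -13->-16; n2 11->8; result -16.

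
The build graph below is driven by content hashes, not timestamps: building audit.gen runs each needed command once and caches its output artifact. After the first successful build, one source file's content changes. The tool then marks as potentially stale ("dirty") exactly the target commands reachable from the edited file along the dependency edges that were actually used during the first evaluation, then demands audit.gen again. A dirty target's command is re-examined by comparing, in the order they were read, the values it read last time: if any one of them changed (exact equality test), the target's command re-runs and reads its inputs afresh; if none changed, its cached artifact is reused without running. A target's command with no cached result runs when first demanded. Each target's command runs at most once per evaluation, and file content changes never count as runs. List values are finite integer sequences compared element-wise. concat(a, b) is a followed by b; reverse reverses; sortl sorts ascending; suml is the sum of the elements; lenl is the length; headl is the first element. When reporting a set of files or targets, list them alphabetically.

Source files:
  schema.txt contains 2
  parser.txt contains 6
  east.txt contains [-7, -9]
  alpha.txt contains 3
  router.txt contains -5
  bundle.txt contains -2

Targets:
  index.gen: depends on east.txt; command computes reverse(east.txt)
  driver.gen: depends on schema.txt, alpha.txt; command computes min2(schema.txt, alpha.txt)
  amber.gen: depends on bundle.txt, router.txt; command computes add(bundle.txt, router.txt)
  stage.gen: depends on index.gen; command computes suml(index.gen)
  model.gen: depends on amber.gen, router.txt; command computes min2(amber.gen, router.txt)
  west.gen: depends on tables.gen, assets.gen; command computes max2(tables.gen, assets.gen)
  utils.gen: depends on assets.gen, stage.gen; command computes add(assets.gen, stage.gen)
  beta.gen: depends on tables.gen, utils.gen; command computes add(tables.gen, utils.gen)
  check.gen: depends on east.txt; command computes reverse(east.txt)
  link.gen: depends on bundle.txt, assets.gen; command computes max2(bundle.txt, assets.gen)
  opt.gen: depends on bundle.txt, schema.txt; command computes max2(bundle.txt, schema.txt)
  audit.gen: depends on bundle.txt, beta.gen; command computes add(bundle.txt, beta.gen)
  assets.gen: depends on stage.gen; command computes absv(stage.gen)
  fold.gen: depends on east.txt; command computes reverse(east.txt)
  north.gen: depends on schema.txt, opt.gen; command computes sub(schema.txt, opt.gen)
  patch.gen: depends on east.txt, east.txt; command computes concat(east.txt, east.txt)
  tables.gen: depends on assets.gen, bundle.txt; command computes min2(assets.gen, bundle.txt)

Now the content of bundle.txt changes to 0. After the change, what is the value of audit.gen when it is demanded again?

audit.gen now evaluates to 0.

Initial pass — values computed on the first demand:
  index.gen = reverse([-7, -9]) = [-9, -7]
  stage.gen = suml([-9, -7]) = -16
  assets.gen = absv(-16) = 16
  tables.gen = min2(16, -2) = -2
  utils.gen = add(16, -16) = 0
  beta.gen = add(-2, 0) = -2
  audit.gen = add(-2, -2) = -4

Second demand — change propagation:
  tables.gen: re-runs because bundle.txt -2->0; new result 0.
  beta.gen: re-runs because tables.gen -2->0; new result 0.
  audit.gen: re-runs because bundle.txt -2->0; beta.gen -2->0; new result 0.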